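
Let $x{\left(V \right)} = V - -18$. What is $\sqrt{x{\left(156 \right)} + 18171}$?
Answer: $\sqrt{18345} \approx 135.44$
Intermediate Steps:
$x{\left(V \right)} = 18 + V$ ($x{\left(V \right)} = V + 18 = 18 + V$)
$\sqrt{x{\left(156 \right)} + 18171} = \sqrt{\left(18 + 156\right) + 18171} = \sqrt{174 + 18171} = \sqrt{18345}$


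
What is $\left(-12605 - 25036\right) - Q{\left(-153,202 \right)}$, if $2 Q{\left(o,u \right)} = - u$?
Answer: $-37540$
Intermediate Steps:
$Q{\left(o,u \right)} = - \frac{u}{2}$ ($Q{\left(o,u \right)} = \frac{\left(-1\right) u}{2} = - \frac{u}{2}$)
$\left(-12605 - 25036\right) - Q{\left(-153,202 \right)} = \left(-12605 - 25036\right) - \left(- \frac{1}{2}\right) 202 = -37641 - -101 = -37641 + 101 = -37540$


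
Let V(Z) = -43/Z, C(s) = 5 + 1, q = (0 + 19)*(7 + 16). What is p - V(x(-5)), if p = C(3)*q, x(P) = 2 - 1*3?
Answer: 2579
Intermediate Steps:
q = 437 (q = 19*23 = 437)
x(P) = -1 (x(P) = 2 - 3 = -1)
C(s) = 6
p = 2622 (p = 6*437 = 2622)
p - V(x(-5)) = 2622 - (-43)/(-1) = 2622 - (-43)*(-1) = 2622 - 1*43 = 2622 - 43 = 2579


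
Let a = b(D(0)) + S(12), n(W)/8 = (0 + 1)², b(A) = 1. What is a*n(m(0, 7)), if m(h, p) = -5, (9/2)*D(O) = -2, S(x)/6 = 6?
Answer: 296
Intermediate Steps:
S(x) = 36 (S(x) = 6*6 = 36)
D(O) = -4/9 (D(O) = (2/9)*(-2) = -4/9)
n(W) = 8 (n(W) = 8*(0 + 1)² = 8*1² = 8*1 = 8)
a = 37 (a = 1 + 36 = 37)
a*n(m(0, 7)) = 37*8 = 296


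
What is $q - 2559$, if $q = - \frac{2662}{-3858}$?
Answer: $- \frac{4934980}{1929} \approx -2558.3$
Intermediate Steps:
$q = \frac{1331}{1929}$ ($q = \left(-2662\right) \left(- \frac{1}{3858}\right) = \frac{1331}{1929} \approx 0.68999$)
$q - 2559 = \frac{1331}{1929} - 2559 = - \frac{4934980}{1929}$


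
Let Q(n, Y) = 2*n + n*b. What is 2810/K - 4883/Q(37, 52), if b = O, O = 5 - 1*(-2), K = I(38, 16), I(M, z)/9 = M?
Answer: -40792/6327 ≈ -6.4473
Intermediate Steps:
I(M, z) = 9*M
K = 342 (K = 9*38 = 342)
O = 7 (O = 5 + 2 = 7)
b = 7
Q(n, Y) = 9*n (Q(n, Y) = 2*n + n*7 = 2*n + 7*n = 9*n)
2810/K - 4883/Q(37, 52) = 2810/342 - 4883/(9*37) = 2810*(1/342) - 4883/333 = 1405/171 - 4883*1/333 = 1405/171 - 4883/333 = -40792/6327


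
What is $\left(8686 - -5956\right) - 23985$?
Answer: $-9343$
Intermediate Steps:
$\left(8686 - -5956\right) - 23985 = \left(8686 + 5956\right) - 23985 = 14642 - 23985 = -9343$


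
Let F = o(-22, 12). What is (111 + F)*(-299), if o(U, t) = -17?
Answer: -28106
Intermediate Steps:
F = -17
(111 + F)*(-299) = (111 - 17)*(-299) = 94*(-299) = -28106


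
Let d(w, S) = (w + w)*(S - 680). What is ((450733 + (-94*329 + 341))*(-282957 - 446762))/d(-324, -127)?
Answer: -76647494603/130734 ≈ -5.8629e+5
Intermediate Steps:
d(w, S) = 2*w*(-680 + S) (d(w, S) = (2*w)*(-680 + S) = 2*w*(-680 + S))
((450733 + (-94*329 + 341))*(-282957 - 446762))/d(-324, -127) = ((450733 + (-94*329 + 341))*(-282957 - 446762))/((2*(-324)*(-680 - 127))) = ((450733 + (-30926 + 341))*(-729719))/((2*(-324)*(-807))) = ((450733 - 30585)*(-729719))/522936 = (420148*(-729719))*(1/522936) = -306589978412*1/522936 = -76647494603/130734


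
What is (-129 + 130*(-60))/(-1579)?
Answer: 7929/1579 ≈ 5.0215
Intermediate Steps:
(-129 + 130*(-60))/(-1579) = (-129 - 7800)*(-1/1579) = -7929*(-1/1579) = 7929/1579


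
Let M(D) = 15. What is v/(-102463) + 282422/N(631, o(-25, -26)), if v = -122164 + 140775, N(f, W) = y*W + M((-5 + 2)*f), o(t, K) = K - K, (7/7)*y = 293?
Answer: 28937526221/1536945 ≈ 18828.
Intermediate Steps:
y = 293
o(t, K) = 0
N(f, W) = 15 + 293*W (N(f, W) = 293*W + 15 = 15 + 293*W)
v = 18611
v/(-102463) + 282422/N(631, o(-25, -26)) = 18611/(-102463) + 282422/(15 + 293*0) = 18611*(-1/102463) + 282422/(15 + 0) = -18611/102463 + 282422/15 = 28937526221/1536945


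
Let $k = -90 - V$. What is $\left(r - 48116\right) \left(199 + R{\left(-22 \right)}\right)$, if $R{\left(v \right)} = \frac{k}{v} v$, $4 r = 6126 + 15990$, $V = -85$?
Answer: $-8261878$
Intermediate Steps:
$r = 5529$ ($r = \frac{6126 + 15990}{4} = \frac{1}{4} \cdot 22116 = 5529$)
$k = -5$ ($k = -90 - -85 = -90 + 85 = -5$)
$R{\left(v \right)} = -5$ ($R{\left(v \right)} = - \frac{5}{v} v = -5$)
$\left(r - 48116\right) \left(199 + R{\left(-22 \right)}\right) = \left(5529 - 48116\right) \left(199 - 5\right) = \left(-42587\right) 194 = -8261878$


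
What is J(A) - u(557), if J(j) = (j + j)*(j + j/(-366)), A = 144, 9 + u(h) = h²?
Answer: -16401760/61 ≈ -2.6888e+5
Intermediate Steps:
u(h) = -9 + h²
J(j) = 365*j²/183 (J(j) = (2*j)*(j + j*(-1/366)) = (2*j)*(j - j/366) = (2*j)*(365*j/366) = 365*j²/183)
J(A) - u(557) = (365/183)*144² - (-9 + 557²) = (365/183)*20736 - (-9 + 310249) = 2522880/61 - 1*310240 = 2522880/61 - 310240 = -16401760/61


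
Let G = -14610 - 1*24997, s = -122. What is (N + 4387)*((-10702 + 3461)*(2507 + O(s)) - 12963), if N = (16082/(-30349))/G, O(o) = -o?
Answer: -9132213393322281936/109275713 ≈ -8.3570e+10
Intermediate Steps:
G = -39607 (G = -14610 - 24997 = -39607)
N = 1462/109275713 (N = (16082/(-30349))/(-39607) = (16082*(-1/30349))*(-1/39607) = -1462/2759*(-1/39607) = 1462/109275713 ≈ 1.3379e-5)
(N + 4387)*((-10702 + 3461)*(2507 + O(s)) - 12963) = (1462/109275713 + 4387)*((-10702 + 3461)*(2507 - 1*(-122)) - 12963) = 479392554393*(-7241*(2507 + 122) - 12963)/109275713 = 479392554393*(-7241*2629 - 12963)/109275713 = 479392554393*(-19036589 - 12963)/109275713 = (479392554393/109275713)*(-19049552) = -9132213393322281936/109275713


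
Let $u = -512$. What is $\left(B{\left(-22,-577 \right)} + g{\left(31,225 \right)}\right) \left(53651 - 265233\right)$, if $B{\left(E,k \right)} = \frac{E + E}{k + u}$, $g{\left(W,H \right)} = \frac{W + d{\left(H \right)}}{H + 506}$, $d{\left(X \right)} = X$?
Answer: $- \frac{351823528}{4257} \approx -82646.0$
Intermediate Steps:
$g{\left(W,H \right)} = \frac{H + W}{506 + H}$ ($g{\left(W,H \right)} = \frac{W + H}{H + 506} = \frac{H + W}{506 + H}$)
$B{\left(E,k \right)} = \frac{2 E}{-512 + k}$ ($B{\left(E,k \right)} = \frac{E + E}{k - 512} = \frac{2 E}{-512 + k}$)
$\left(B{\left(-22,-577 \right)} + g{\left(31,225 \right)}\right) \left(53651 - 265233\right) = \left(2 \left(-22\right) \frac{1}{-512 - 577} + \frac{225 + 31}{506 + 225}\right) \left(53651 - 265233\right) = \left(2 \left(-22\right) \frac{1}{-1089} + \frac{1}{731} \cdot 256\right) \left(-211582\right) = \left(2 \left(-22\right) \left(- \frac{1}{1089}\right) + \frac{1}{731} \cdot 256\right) \left(-211582\right) = \left(\frac{4}{99} + \frac{256}{731}\right) \left(-211582\right) = \frac{28268}{72369} \left(-211582\right) = - \frac{351823528}{4257}$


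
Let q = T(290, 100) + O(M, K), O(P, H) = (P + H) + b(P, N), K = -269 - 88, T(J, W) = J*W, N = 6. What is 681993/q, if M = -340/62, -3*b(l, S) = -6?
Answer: 21141783/887825 ≈ 23.813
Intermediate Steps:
b(l, S) = 2 (b(l, S) = -⅓*(-6) = 2)
M = -170/31 (M = -340*1/62 = -170/31 ≈ -5.4839)
K = -357
O(P, H) = 2 + H + P (O(P, H) = (P + H) + 2 = (H + P) + 2 = 2 + H + P)
q = 887825/31 (q = 290*100 + (2 - 357 - 170/31) = 29000 - 11175/31 = 887825/31 ≈ 28640.)
681993/q = 681993/(887825/31) = 681993*(31/887825) = 21141783/887825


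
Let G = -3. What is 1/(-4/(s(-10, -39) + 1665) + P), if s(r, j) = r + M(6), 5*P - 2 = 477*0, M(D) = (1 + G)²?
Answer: 8295/3298 ≈ 2.5152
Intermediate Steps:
M(D) = 4 (M(D) = (1 - 3)² = (-2)² = 4)
P = ⅖ (P = ⅖ + (477*0)/5 = ⅖ + (⅕)*0 = ⅖ + 0 = ⅖ ≈ 0.40000)
s(r, j) = 4 + r (s(r, j) = r + 4 = 4 + r)
1/(-4/(s(-10, -39) + 1665) + P) = 1/(-4/((4 - 10) + 1665) + ⅖) = 1/(-4/(-6 + 1665) + ⅖) = 1/(-4/1659 + ⅖) = 1/(3298/8295) = 8295/3298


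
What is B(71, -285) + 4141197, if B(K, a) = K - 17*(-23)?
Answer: 4141659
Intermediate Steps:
B(K, a) = 391 + K (B(K, a) = K + 391 = 391 + K)
B(71, -285) + 4141197 = (391 + 71) + 4141197 = 462 + 4141197 = 4141659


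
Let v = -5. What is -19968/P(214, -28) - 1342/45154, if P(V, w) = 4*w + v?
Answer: 11557411/67731 ≈ 170.64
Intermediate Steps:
P(V, w) = -5 + 4*w (P(V, w) = 4*w - 5 = -5 + 4*w)
-19968/P(214, -28) - 1342/45154 = -19968/(-5 + 4*(-28)) - 1342/45154 = -19968/(-5 - 112) - 1342*1/45154 = -19968/(-117) - 671/22577 = -19968*(-1/117) - 671/22577 = 512/3 - 671/22577 = 11557411/67731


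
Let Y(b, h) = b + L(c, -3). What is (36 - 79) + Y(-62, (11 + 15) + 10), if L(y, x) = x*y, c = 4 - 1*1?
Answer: -114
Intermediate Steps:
c = 3 (c = 4 - 1 = 3)
Y(b, h) = -9 + b (Y(b, h) = b - 3*3 = b - 9 = -9 + b)
(36 - 79) + Y(-62, (11 + 15) + 10) = (36 - 79) + (-9 - 62) = -43 - 71 = -114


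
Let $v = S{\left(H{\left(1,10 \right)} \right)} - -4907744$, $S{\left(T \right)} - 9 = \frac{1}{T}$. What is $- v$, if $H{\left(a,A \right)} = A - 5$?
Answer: $- \frac{24538766}{5} \approx -4.9078 \cdot 10^{6}$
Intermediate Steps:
$H{\left(a,A \right)} = -5 + A$ ($H{\left(a,A \right)} = A - 5 = -5 + A$)
$S{\left(T \right)} = 9 + \frac{1}{T}$
$v = \frac{24538766}{5}$ ($v = \left(9 + \frac{1}{-5 + 10}\right) - -4907744 = \left(9 + \frac{1}{5}\right) + 4907744 = \frac{46}{5} + 4907744 = \frac{24538766}{5} \approx 4.9078 \cdot 10^{6}$)
$- v = \left(-1\right) \frac{24538766}{5} = - \frac{24538766}{5}$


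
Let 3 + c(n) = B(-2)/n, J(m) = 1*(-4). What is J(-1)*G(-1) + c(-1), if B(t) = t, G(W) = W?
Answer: 3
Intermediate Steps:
J(m) = -4
c(n) = -3 - 2/n
J(-1)*G(-1) + c(-1) = -4*(-1) + (-3 - 2/(-1)) = 4 + (-3 - 2*(-1)) = 4 + (-3 + 2) = 4 - 1 = 3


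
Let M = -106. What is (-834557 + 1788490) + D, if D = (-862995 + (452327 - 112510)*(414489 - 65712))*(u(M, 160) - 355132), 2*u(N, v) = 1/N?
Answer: -4461546823204917997/106 ≈ -4.2090e+16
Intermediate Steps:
u(N, v) = 1/(2*N)
D = -4461546823306034895/106 (D = (-862995 + (452327 - 112510)*(414489 - 65712))*((½)/(-106) - 355132) = (-862995 + 339817*348777)*((½)*(-1/106) - 355132) = (-862995 + 118520353809)*(-1/212 - 355132) = 118519490814*(-75287985/212) = -4461546823306034895/106 ≈ -4.2090e+16)
(-834557 + 1788490) + D = (-834557 + 1788490) - 4461546823306034895/106 = 953933 - 4461546823306034895/106 = -4461546823204917997/106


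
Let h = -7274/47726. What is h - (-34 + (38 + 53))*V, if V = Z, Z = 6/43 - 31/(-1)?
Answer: -1821452140/1026109 ≈ -1775.1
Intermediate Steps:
Z = 1339/43 (Z = 6*(1/43) - 31*(-1) = 6/43 + 31 = 1339/43 ≈ 31.140)
V = 1339/43 ≈ 31.140
h = -3637/23863 (h = -7274*1/47726 = -3637/23863 ≈ -0.15241)
h - (-34 + (38 + 53))*V = -3637/23863 - (-34 + (38 + 53))*1339/43 = -3637/23863 - (-34 + 91)*1339/43 = -3637/23863 - 57*1339/43 = -3637/23863 - 1*76323/43 = -3637/23863 - 76323/43 = -1821452140/1026109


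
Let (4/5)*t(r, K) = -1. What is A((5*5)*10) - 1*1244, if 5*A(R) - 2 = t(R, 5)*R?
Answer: -13061/10 ≈ -1306.1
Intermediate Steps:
t(r, K) = -5/4 (t(r, K) = (5/4)*(-1) = -5/4)
A(R) = 2/5 - R/4 (A(R) = 2/5 + (-5*R/4)/5 = 2/5 - R/4)
A((5*5)*10) - 1*1244 = (2/5 - 5*5*10/4) - 1*1244 = (2/5 - 25*10/4) - 1244 = (2/5 - 1/4*250) - 1244 = (2/5 - 125/2) - 1244 = -621/10 - 1244 = -13061/10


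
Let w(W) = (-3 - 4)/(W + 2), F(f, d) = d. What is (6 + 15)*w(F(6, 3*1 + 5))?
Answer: -147/10 ≈ -14.700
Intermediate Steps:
w(W) = -7/(2 + W)
(6 + 15)*w(F(6, 3*1 + 5)) = (6 + 15)*(-7/(2 + (3*1 + 5))) = 21*(-7/(2 + (3 + 5))) = 21*(-7/(2 + 8)) = 21*(-7/10) = -147/10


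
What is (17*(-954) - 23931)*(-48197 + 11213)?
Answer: 1484870616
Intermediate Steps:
(17*(-954) - 23931)*(-48197 + 11213) = (-16218 - 23931)*(-36984) = -40149*(-36984) = 1484870616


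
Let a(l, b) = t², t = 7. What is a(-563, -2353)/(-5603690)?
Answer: -49/5603690 ≈ -8.7442e-6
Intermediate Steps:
a(l, b) = 49 (a(l, b) = 7² = 49)
a(-563, -2353)/(-5603690) = 49/(-5603690) = 49*(-1/5603690) = -49/5603690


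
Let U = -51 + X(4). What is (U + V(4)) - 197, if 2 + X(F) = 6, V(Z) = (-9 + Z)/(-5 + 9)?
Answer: -981/4 ≈ -245.25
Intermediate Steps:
V(Z) = -9/4 + Z/4 (V(Z) = (-9 + Z)/4 = (-9 + Z)*(¼) = -9/4 + Z/4)
X(F) = 4 (X(F) = -2 + 6 = 4)
U = -47 (U = -51 + 4 = -47)
(U + V(4)) - 197 = (-47 + (-9/4 + (¼)*4)) - 197 = (-47 + (-9/4 + 1)) - 197 = (-47 - 5/4) - 197 = -193/4 - 197 = -981/4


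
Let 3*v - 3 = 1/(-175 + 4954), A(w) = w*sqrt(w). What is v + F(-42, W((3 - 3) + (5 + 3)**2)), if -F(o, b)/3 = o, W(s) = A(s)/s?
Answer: 1820800/14337 ≈ 127.00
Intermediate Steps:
A(w) = w**(3/2)
W(s) = sqrt(s) (W(s) = s**(3/2)/s = sqrt(s))
F(o, b) = -3*o
v = 14338/14337 (v = 1 + 1/(3*(-175 + 4954)) = 1 + (1/3)/4779 = 1 + (1/3)*(1/4779) = 1 + 1/14337 = 14338/14337 ≈ 1.0001)
v + F(-42, W((3 - 3) + (5 + 3)**2)) = 14338/14337 - 3*(-42) = 14338/14337 + 126 = 1820800/14337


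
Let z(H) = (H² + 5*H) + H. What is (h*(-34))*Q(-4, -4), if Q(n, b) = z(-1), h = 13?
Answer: 2210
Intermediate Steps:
z(H) = H² + 6*H
Q(n, b) = -5 (Q(n, b) = -(6 - 1) = -1*5 = -5)
(h*(-34))*Q(-4, -4) = (13*(-34))*(-5) = -442*(-5) = 2210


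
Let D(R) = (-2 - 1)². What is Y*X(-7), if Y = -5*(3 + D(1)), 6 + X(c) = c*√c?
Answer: 360 + 420*I*√7 ≈ 360.0 + 1111.2*I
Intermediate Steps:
D(R) = 9 (D(R) = (-3)² = 9)
X(c) = -6 + c^(3/2) (X(c) = -6 + c*√c = -6 + c^(3/2))
Y = -60 (Y = -5*(3 + 9) = -5*12 = -60)
Y*X(-7) = -60*(-6 + (-7)^(3/2)) = -60*(-6 - 7*I*√7) = 360 + 420*I*√7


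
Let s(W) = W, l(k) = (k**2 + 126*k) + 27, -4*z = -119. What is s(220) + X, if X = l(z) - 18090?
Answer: -211351/16 ≈ -13209.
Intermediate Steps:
z = 119/4 (z = -1/4*(-119) = 119/4 ≈ 29.750)
l(k) = 27 + k**2 + 126*k
X = -214871/16 (X = (27 + (119/4)**2 + 126*(119/4)) - 18090 = (27 + 14161/16 + 7497/2) - 18090 = 74569/16 - 18090 = -214871/16 ≈ -13429.)
s(220) + X = 220 - 214871/16 = -211351/16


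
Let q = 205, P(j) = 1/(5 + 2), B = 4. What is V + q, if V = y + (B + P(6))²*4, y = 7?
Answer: 13752/49 ≈ 280.65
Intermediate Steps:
P(j) = ⅐ (P(j) = 1/7 = ⅐)
V = 3707/49 (V = 7 + (4 + ⅐)²*4 = 7 + (29/7)²*4 = 7 + (841/49)*4 = 7 + 3364/49 = 3707/49 ≈ 75.653)
V + q = 3707/49 + 205 = 13752/49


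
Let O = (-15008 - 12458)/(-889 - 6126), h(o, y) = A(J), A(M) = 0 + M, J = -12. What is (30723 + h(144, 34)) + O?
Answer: 215465131/7015 ≈ 30715.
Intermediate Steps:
A(M) = M
h(o, y) = -12
O = 27466/7015 (O = -27466/(-7015) = -27466*(-1/7015) = 27466/7015 ≈ 3.9153)
(30723 + h(144, 34)) + O = (30723 - 12) + 27466/7015 = 30711 + 27466/7015 = 215465131/7015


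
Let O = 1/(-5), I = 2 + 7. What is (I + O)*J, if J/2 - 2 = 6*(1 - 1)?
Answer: 176/5 ≈ 35.200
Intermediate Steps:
I = 9
O = -1/5 ≈ -0.20000
J = 4 (J = 4 + 2*(6*(1 - 1)) = 4 + 2*(6*0) = 4 + 2*0 = 4 + 0 = 4)
(I + O)*J = (9 - 1/5)*4 = (44/5)*4 = 176/5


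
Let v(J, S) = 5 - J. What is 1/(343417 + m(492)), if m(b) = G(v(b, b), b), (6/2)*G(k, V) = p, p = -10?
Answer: 3/1030241 ≈ 2.9119e-6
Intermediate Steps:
G(k, V) = -10/3 (G(k, V) = (⅓)*(-10) = -10/3)
m(b) = -10/3
1/(343417 + m(492)) = 1/(343417 - 10/3) = 1/(1030241/3) = 3/1030241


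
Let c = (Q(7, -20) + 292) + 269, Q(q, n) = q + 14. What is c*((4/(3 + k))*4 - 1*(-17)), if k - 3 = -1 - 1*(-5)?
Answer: 54126/5 ≈ 10825.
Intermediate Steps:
Q(q, n) = 14 + q
k = 7 (k = 3 + (-1 - 1*(-5)) = 3 + (-1 + 5) = 3 + 4 = 7)
c = 582 (c = ((14 + 7) + 292) + 269 = (21 + 292) + 269 = 313 + 269 = 582)
c*((4/(3 + k))*4 - 1*(-17)) = 582*((4/(3 + 7))*4 - 1*(-17)) = 582*((4/10)*4 + 17) = 582*(((⅒)*4)*4 + 17) = 582*((⅖)*4 + 17) = 582*(8/5 + 17) = 582*(93/5) = 54126/5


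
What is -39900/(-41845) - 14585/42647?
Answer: 218261195/356912743 ≈ 0.61153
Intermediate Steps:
-39900/(-41845) - 14585/42647 = -39900*(-1/41845) - 14585*1/42647 = 7980/8369 - 14585/42647 = 218261195/356912743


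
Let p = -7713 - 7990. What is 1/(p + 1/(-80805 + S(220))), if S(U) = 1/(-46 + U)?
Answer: -14060069/220785263681 ≈ -6.3682e-5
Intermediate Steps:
p = -15703
1/(p + 1/(-80805 + S(220))) = 1/(-15703 + 1/(-80805 + 1/(-46 + 220))) = 1/(-15703 + 1/(-80805 + 1/174)) = 1/(-15703 + 1/(-14060069/174)) = 1/(-15703 - 174/14060069) = 1/(-220785263681/14060069) = -14060069/220785263681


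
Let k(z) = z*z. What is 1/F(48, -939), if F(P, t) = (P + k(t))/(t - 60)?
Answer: -333/293923 ≈ -0.0011330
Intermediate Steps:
k(z) = z²
F(P, t) = (P + t²)/(-60 + t) (F(P, t) = (P + t²)/(t - 60) = (P + t²)/(-60 + t))
1/F(48, -939) = 1/((48 + (-939)²)/(-60 - 939)) = 1/((48 + 881721)/(-999)) = 1/(-1/999*881769) = 1/(-293923/333) = -333/293923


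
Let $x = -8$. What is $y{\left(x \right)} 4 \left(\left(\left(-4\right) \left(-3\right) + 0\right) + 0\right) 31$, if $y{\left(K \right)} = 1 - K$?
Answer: $13392$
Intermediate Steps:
$y{\left(x \right)} 4 \left(\left(\left(-4\right) \left(-3\right) + 0\right) + 0\right) 31 = \left(1 - -8\right) 4 \left(\left(\left(-4\right) \left(-3\right) + 0\right) + 0\right) 31 = \left(1 + 8\right) 4 \left(\left(12 + 0\right) + 0\right) 31 = 9 \cdot 4 \left(12 + 0\right) 31 = 9 \cdot 4 \cdot 12 \cdot 31 = 9 \cdot 48 \cdot 31 = 432 \cdot 31 = 13392$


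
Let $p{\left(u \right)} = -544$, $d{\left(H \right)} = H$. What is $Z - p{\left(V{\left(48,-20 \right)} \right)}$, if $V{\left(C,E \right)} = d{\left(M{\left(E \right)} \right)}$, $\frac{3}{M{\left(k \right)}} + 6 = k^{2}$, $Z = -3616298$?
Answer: $-3615754$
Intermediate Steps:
$M{\left(k \right)} = \frac{3}{-6 + k^{2}}$
$V{\left(C,E \right)} = \frac{3}{-6 + E^{2}}$
$Z - p{\left(V{\left(48,-20 \right)} \right)} = -3616298 - -544 = -3616298 + 544 = -3615754$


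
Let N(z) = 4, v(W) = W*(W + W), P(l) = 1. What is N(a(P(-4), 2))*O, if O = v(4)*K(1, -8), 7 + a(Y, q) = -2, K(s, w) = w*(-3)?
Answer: 3072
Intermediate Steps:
K(s, w) = -3*w
v(W) = 2*W² (v(W) = W*(2*W) = 2*W²)
a(Y, q) = -9 (a(Y, q) = -7 - 2 = -9)
O = 768 (O = (2*4²)*(-3*(-8)) = (2*16)*24 = 32*24 = 768)
N(a(P(-4), 2))*O = 4*768 = 3072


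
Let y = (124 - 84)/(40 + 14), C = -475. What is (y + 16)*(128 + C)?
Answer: -156844/27 ≈ -5809.0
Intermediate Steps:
y = 20/27 (y = 40/54 = 40*(1/54) = 20/27 ≈ 0.74074)
(y + 16)*(128 + C) = (20/27 + 16)*(128 - 475) = (452/27)*(-347) = -156844/27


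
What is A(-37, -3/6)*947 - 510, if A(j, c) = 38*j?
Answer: -1331992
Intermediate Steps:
A(-37, -3/6)*947 - 510 = (38*(-37))*947 - 510 = -1406*947 - 510 = -1331482 - 510 = -1331992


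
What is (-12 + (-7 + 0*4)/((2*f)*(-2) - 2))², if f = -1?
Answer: 961/4 ≈ 240.25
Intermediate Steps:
(-12 + (-7 + 0*4)/((2*f)*(-2) - 2))² = (-12 + (-7 + 0*4)/((2*(-1))*(-2) - 2))² = (-12 + (-7 + 0)/(-2*(-2) - 2))² = (-12 - 7/(4 - 2))² = (-12 - 7/2)² = (-31/2)² = 961/4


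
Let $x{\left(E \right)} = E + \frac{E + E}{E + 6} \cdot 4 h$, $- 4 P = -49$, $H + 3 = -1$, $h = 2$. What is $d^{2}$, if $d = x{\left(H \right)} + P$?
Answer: $\frac{9025}{16} \approx 564.06$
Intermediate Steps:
$H = -4$ ($H = -3 - 1 = -4$)
$P = \frac{49}{4}$ ($P = \left(- \frac{1}{4}\right) \left(-49\right) = \frac{49}{4} \approx 12.25$)
$x{\left(E \right)} = E + \frac{16 E}{6 + E}$ ($x{\left(E \right)} = E + \frac{E + E}{E + 6} \cdot 4 \cdot 2 = E + \frac{2 E}{6 + E} 4 \cdot 2 = E + \frac{8 E}{6 + E} 2 = E + \frac{16 E}{6 + E}$)
$d = - \frac{95}{4}$ ($d = - \frac{4 \left(22 - 4\right)}{6 - 4} + \frac{49}{4} = \left(-4\right) \frac{1}{2} \cdot 18 + \frac{49}{4} = -36 + \frac{49}{4} = - \frac{95}{4} \approx -23.75$)
$d^{2} = \left(- \frac{95}{4}\right)^{2} = \frac{9025}{16}$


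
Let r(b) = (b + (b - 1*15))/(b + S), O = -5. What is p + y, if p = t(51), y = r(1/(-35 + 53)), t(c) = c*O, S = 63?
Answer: -289693/1135 ≈ -255.24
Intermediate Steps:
r(b) = (-15 + 2*b)/(63 + b) (r(b) = (b + (b - 1*15))/(b + 63) = (b + (b - 15))/(63 + b) = (b + (-15 + b))/(63 + b) = (-15 + 2*b)/(63 + b))
t(c) = -5*c (t(c) = c*(-5) = -5*c)
y = -268/1135 (y = (-15 + 2/(-35 + 53))/(63 + 1/(-35 + 53)) = (-15 + 2/18)/(63 + 1/18) = (-15 + 2*(1/18))/(63 + 1/18) = (-15 + ⅑)/(1135/18) = (18/1135)*(-134/9) = -268/1135 ≈ -0.23612)
p = -255 (p = -5*51 = -255)
p + y = -255 - 268/1135 = -289693/1135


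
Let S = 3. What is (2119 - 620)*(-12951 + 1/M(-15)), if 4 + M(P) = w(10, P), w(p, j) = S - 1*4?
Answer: -97069244/5 ≈ -1.9414e+7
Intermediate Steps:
w(p, j) = -1 (w(p, j) = 3 - 1*4 = 3 - 4 = -1)
M(P) = -5 (M(P) = -4 - 1 = -5)
(2119 - 620)*(-12951 + 1/M(-15)) = (2119 - 620)*(-12951 + 1/(-5)) = 1499*(-12951 - ⅕) = 1499*(-64756/5) = -97069244/5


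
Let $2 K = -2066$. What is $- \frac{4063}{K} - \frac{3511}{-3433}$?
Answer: $\frac{17575142}{3546289} \approx 4.9559$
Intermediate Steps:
$K = -1033$ ($K = \frac{1}{2} \left(-2066\right) = -1033$)
$- \frac{4063}{K} - \frac{3511}{-3433} = - \frac{4063}{-1033} - \frac{3511}{-3433} = \left(-4063\right) \left(- \frac{1}{1033}\right) - - \frac{3511}{3433} = \frac{4063}{1033} + \frac{3511}{3433} = \frac{17575142}{3546289}$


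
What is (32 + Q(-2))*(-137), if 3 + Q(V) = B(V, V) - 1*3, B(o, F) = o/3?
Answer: -10412/3 ≈ -3470.7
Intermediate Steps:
B(o, F) = o/3 (B(o, F) = o*(1/3) = o/3)
Q(V) = -6 + V/3 (Q(V) = -3 + (V/3 - 1*3) = -3 + (V/3 - 3) = -3 + (-3 + V/3) = -6 + V/3)
(32 + Q(-2))*(-137) = (32 + (-6 + (1/3)*(-2)))*(-137) = (32 + (-6 - 2/3))*(-137) = (32 - 20/3)*(-137) = (76/3)*(-137) = -10412/3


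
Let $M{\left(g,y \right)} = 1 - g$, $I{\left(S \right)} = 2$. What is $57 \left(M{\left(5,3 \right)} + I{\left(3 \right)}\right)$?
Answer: $-114$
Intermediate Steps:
$57 \left(M{\left(5,3 \right)} + I{\left(3 \right)}\right) = 57 \left(\left(1 - 5\right) + 2\right) = 57 \left(-4 + 2\right) = 57 \left(-2\right) = -114$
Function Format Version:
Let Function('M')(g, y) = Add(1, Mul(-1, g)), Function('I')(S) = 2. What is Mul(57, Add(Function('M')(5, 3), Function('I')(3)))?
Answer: -114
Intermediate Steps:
Mul(57, Add(Function('M')(5, 3), Function('I')(3))) = Mul(57, Add(Add(1, Mul(-1, 5)), 2)) = Mul(57, Add(Add(1, -5), 2)) = Mul(57, Add(-4, 2)) = Mul(57, -2) = -114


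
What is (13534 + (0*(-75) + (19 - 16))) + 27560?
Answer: 41097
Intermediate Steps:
(13534 + (0*(-75) + (19 - 16))) + 27560 = (13534 + (0 + 3)) + 27560 = (13534 + 3) + 27560 = 13537 + 27560 = 41097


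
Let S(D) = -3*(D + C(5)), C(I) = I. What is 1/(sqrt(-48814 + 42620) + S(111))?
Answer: -174/63649 - I*sqrt(6194)/127298 ≈ -0.0027337 - 0.00061825*I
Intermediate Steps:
S(D) = -15 - 3*D (S(D) = -3*(D + 5) = -3*(5 + D) = -15 - 3*D)
1/(sqrt(-48814 + 42620) + S(111)) = 1/(sqrt(-48814 + 42620) + (-15 - 3*111)) = 1/(sqrt(-6194) + (-15 - 333)) = 1/(I*sqrt(6194) - 348) = 1/(-348 + I*sqrt(6194))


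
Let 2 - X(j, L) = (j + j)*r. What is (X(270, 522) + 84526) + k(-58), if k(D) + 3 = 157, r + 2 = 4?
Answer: 83602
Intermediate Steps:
r = 2 (r = -2 + 4 = 2)
k(D) = 154 (k(D) = -3 + 157 = 154)
X(j, L) = 2 - 4*j (X(j, L) = 2 - (j + j)*2 = 2 - 2*j*2 = 2 - 4*j)
(X(270, 522) + 84526) + k(-58) = ((2 - 4*270) + 84526) + 154 = ((2 - 1080) + 84526) + 154 = (-1078 + 84526) + 154 = 83448 + 154 = 83602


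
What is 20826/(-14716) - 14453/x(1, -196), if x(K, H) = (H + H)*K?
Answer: 3933203/110936 ≈ 35.455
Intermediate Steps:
x(K, H) = 2*H*K (x(K, H) = (2*H)*K = 2*H*K)
20826/(-14716) - 14453/x(1, -196) = 20826/(-14716) - 14453/(2*(-196)*1) = 20826*(-1/14716) - 14453/(-392) = -801/566 - 14453*(-1/392) = -801/566 + 14453/392 = 3933203/110936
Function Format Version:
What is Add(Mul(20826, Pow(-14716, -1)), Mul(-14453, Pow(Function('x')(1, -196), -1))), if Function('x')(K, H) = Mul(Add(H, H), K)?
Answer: Rational(3933203, 110936) ≈ 35.455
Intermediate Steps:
Function('x')(K, H) = Mul(2, H, K) (Function('x')(K, H) = Mul(Mul(2, H), K) = Mul(2, H, K))
Add(Mul(20826, Pow(-14716, -1)), Mul(-14453, Pow(Function('x')(1, -196), -1))) = Add(Mul(20826, Pow(-14716, -1)), Mul(-14453, Pow(Mul(2, -196, 1), -1))) = Add(Mul(20826, Rational(-1, 14716)), Mul(-14453, Pow(-392, -1))) = Add(Rational(-801, 566), Mul(-14453, Rational(-1, 392))) = Add(Rational(-801, 566), Rational(14453, 392)) = Rational(3933203, 110936)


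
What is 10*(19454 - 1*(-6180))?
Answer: 256340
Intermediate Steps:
10*(19454 - 1*(-6180)) = 10*(19454 + 6180) = 10*25634 = 256340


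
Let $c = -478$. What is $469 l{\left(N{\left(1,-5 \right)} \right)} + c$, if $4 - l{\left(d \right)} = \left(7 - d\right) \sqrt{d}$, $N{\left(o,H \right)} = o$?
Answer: $-1416$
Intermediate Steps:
$l{\left(d \right)} = 4 - \sqrt{d} \left(7 - d\right)$ ($l{\left(d \right)} = 4 - \left(7 - d\right) \sqrt{d} = 4 - \sqrt{d} \left(7 - d\right)$)
$469 l{\left(N{\left(1,-5 \right)} \right)} + c = 469 \left(4 + 1^{\frac{3}{2}} - 7 \sqrt{1}\right) - 478 = 469 \left(4 + 1 - 7\right) - 478 = 469 \left(-2\right) - 478 = -938 - 478 = -1416$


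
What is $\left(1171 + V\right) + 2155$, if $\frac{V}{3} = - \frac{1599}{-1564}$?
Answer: $\frac{5206661}{1564} \approx 3329.1$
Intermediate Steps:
$V = \frac{4797}{1564}$ ($V = 3 \left(- \frac{1599}{-1564}\right) = 3 \left(\left(-1599\right) \left(- \frac{1}{1564}\right)\right) = 3 \cdot \frac{1599}{1564} = \frac{4797}{1564} \approx 3.0671$)
$\left(1171 + V\right) + 2155 = \left(1171 + \frac{4797}{1564}\right) + 2155 = \frac{1836241}{1564} + 2155 = \frac{5206661}{1564}$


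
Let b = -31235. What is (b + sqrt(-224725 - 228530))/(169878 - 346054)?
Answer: 31235/176176 - I*sqrt(453255)/176176 ≈ 0.17729 - 0.0038214*I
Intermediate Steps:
(b + sqrt(-224725 - 228530))/(169878 - 346054) = (-31235 + sqrt(-224725 - 228530))/(169878 - 346054) = (-31235 + sqrt(-453255))/(-176176) = (-31235 + I*sqrt(453255))*(-1/176176) = 31235/176176 - I*sqrt(453255)/176176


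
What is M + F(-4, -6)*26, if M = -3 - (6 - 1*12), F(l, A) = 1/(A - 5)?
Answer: 7/11 ≈ 0.63636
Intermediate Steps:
F(l, A) = 1/(-5 + A)
M = 3 (M = -3 - (6 - 12) = -3 - 1*(-6) = -3 + 6 = 3)
M + F(-4, -6)*26 = 3 + 26/(-5 - 6) = 3 + 26/(-11) = 3 - 1/11*26 = 3 - 26/11 = 7/11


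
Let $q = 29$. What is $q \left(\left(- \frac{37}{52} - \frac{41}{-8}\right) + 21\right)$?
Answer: $\frac{76647}{104} \approx 736.99$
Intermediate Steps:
$q \left(\left(- \frac{37}{52} - \frac{41}{-8}\right) + 21\right) = 29 \left(\left(- \frac{37}{52} - \frac{41}{-8}\right) + 21\right) = 29 \left(\left(\left(-37\right) \frac{1}{52} - - \frac{41}{8}\right) + 21\right) = 29 \left(\left(- \frac{37}{52} + \frac{41}{8}\right) + 21\right) = 29 \left(\frac{459}{104} + 21\right) = 29 \cdot \frac{2643}{104} = \frac{76647}{104}$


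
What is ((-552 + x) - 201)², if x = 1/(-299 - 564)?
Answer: 422292025600/744769 ≈ 5.6701e+5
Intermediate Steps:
x = -1/863 (x = 1/(-863) = -1/863 ≈ -0.0011587)
((-552 + x) - 201)² = ((-552 - 1/863) - 201)² = (-476377/863 - 201)² = (-649840/863)² = 422292025600/744769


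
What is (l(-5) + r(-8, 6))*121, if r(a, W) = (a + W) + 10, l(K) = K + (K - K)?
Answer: 363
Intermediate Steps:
l(K) = K (l(K) = K + 0 = K)
r(a, W) = 10 + W + a (r(a, W) = (W + a) + 10 = 10 + W + a)
(l(-5) + r(-8, 6))*121 = (-5 + (10 + 6 - 8))*121 = (-5 + 8)*121 = 3*121 = 363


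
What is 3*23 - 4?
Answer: 65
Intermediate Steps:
3*23 - 4 = 69 - 4 = 65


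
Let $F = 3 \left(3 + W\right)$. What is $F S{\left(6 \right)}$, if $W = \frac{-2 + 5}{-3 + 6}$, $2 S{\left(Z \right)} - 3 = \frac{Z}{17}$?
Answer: $\frac{342}{17} \approx 20.118$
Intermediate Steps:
$S{\left(Z \right)} = \frac{3}{2} + \frac{Z}{34}$ ($S{\left(Z \right)} = \frac{3}{2} + \frac{Z \frac{1}{17}}{2} = \frac{3}{2} + \frac{\frac{1}{17} Z}{2} = \frac{3}{2} + \frac{Z}{34}$)
$W = 1$ ($W = \frac{3}{3} = 3 \cdot \frac{1}{3} = 1$)
$F = 12$ ($F = 3 \left(3 + 1\right) = 3 \cdot 4 = 12$)
$F S{\left(6 \right)} = 12 \left(\frac{3}{2} + \frac{1}{34} \cdot 6\right) = 12 \left(\frac{3}{2} + \frac{3}{17}\right) = 12 \cdot \frac{57}{34} = \frac{342}{17}$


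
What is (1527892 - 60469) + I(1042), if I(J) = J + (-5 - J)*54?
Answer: 1411927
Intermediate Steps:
I(J) = -270 - 53*J (I(J) = J + (-270 - 54*J) = -270 - 53*J)
(1527892 - 60469) + I(1042) = (1527892 - 60469) + (-270 - 53*1042) = 1467423 + (-270 - 55226) = 1467423 - 55496 = 1411927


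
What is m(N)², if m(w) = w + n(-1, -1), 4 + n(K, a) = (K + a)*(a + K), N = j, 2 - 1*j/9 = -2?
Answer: 1296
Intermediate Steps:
j = 36 (j = 18 - 9*(-2) = 18 + 18 = 36)
N = 36
n(K, a) = -4 + (K + a)² (n(K, a) = -4 + (K + a)*(a + K) = -4 + (K + a)*(K + a) = -4 + (K + a)²)
m(w) = w (m(w) = w + (-4 + (-1 - 1)²) = w + (-4 + (-2)²) = w + (-4 + 4) = w + 0 = w)
m(N)² = 36² = 1296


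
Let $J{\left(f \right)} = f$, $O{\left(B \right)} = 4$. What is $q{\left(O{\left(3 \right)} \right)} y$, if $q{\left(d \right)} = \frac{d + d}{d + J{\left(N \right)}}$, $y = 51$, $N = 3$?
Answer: $\frac{408}{7} \approx 58.286$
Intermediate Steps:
$q{\left(d \right)} = \frac{2 d}{3 + d}$ ($q{\left(d \right)} = \frac{d + d}{d + 3} = \frac{2 d}{3 + d}$)
$q{\left(O{\left(3 \right)} \right)} y = 2 \cdot 4 \frac{1}{3 + 4} \cdot 51 = 2 \cdot 4 \cdot \frac{1}{7} \cdot 51 = \frac{8}{7} \cdot 51 = \frac{408}{7}$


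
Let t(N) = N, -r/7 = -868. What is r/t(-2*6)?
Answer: -1519/3 ≈ -506.33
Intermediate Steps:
r = 6076 (r = -7*(-868) = 6076)
r/t(-2*6) = 6076/((-2*6)) = 6076/(-12) = 6076*(-1/12) = -1519/3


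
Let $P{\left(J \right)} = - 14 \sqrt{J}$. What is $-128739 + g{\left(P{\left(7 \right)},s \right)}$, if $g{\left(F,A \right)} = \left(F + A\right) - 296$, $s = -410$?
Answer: $-129445 - 14 \sqrt{7} \approx -1.2948 \cdot 10^{5}$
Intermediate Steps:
$g{\left(F,A \right)} = -296 + A + F$ ($g{\left(F,A \right)} = \left(A + F\right) - 296 = -296 + A + F$)
$-128739 + g{\left(P{\left(7 \right)},s \right)} = -128739 - \left(706 + 14 \sqrt{7}\right) = -129445 - 14 \sqrt{7}$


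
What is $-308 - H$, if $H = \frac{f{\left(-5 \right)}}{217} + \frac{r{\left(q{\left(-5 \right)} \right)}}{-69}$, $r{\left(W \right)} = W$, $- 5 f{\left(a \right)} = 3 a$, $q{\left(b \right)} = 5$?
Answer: $- \frac{4610806}{14973} \approx -307.94$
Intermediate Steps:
$f{\left(a \right)} = - \frac{3 a}{5}$
$H = - \frac{878}{14973}$ ($H = \frac{\left(- \frac{3}{5}\right) \left(-5\right)}{217} + \frac{5}{-69} = 3 \cdot \frac{1}{217} + 5 \left(- \frac{1}{69}\right) = \frac{3}{217} - \frac{5}{69} = - \frac{878}{14973} \approx -0.058639$)
$-308 - H = -308 - - \frac{878}{14973} = -308 + \frac{878}{14973} = - \frac{4610806}{14973}$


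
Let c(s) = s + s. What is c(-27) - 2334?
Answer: -2388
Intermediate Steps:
c(s) = 2*s
c(-27) - 2334 = 2*(-27) - 2334 = -54 - 2334 = -2388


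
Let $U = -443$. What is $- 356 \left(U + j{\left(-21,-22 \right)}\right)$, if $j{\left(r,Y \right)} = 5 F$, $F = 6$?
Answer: $147028$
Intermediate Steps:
$j{\left(r,Y \right)} = 30$ ($j{\left(r,Y \right)} = 5 \cdot 6 = 30$)
$- 356 \left(U + j{\left(-21,-22 \right)}\right) = - 356 \left(-443 + 30\right) = \left(-356\right) \left(-413\right) = 147028$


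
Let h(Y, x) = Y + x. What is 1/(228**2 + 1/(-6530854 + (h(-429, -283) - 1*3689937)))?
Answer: 10221503/531354611951 ≈ 1.9237e-5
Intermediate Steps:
1/(228**2 + 1/(-6530854 + (h(-429, -283) - 1*3689937))) = 1/(228**2 + 1/(-6530854 + ((-429 - 283) - 1*3689937))) = 1/(51984 + 1/(-6530854 + (-712 - 3689937))) = 1/(51984 + 1/(-6530854 - 3690649)) = 1/(51984 + 1/(-10221503)) = 1/(51984 - 1/10221503) = 1/(531354611951/10221503) = 10221503/531354611951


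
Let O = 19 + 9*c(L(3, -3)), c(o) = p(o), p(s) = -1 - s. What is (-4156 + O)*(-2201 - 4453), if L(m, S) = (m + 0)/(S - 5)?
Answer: 110260107/4 ≈ 2.7565e+7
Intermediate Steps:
L(m, S) = m/(-5 + S)
c(o) = -1 - o
O = 107/8 (O = 19 + 9*(-1 - 3/(-5 - 3)) = 19 + 9*(-1 - 3/(-8)) = 19 + 9*(-1 - 3*(-1)/8) = 19 + 9*(-1 - 1*(-3/8)) = 19 + 9*(-1 + 3/8) = 19 + 9*(-5/8) = 19 - 45/8 = 107/8 ≈ 13.375)
(-4156 + O)*(-2201 - 4453) = (-4156 + 107/8)*(-2201 - 4453) = -33141/8*(-6654) = 110260107/4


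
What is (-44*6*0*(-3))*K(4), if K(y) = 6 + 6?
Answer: 0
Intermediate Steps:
K(y) = 12
(-44*6*0*(-3))*K(4) = -44*6*0*(-3)*12 = -0*(-3)*12 = -44*0*12 = 0*12 = 0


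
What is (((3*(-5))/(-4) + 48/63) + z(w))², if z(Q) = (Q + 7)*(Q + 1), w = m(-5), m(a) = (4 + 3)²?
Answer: 55497465241/7056 ≈ 7.8653e+6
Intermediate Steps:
m(a) = 49 (m(a) = 7² = 49)
w = 49
z(Q) = (1 + Q)*(7 + Q) (z(Q) = (7 + Q)*(1 + Q) = (1 + Q)*(7 + Q))
(((3*(-5))/(-4) + 48/63) + z(w))² = (((3*(-5))/(-4) + 48/63) + (7 + 49² + 8*49))² = ((-15*(-¼) + 48*(1/63)) + (7 + 2401 + 392))² = ((15/4 + 16/21) + 2800)² = (379/84 + 2800)² = (235579/84)² = 55497465241/7056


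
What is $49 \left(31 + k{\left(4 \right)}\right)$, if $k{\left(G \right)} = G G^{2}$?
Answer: $4655$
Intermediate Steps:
$k{\left(G \right)} = G^{3}$
$49 \left(31 + k{\left(4 \right)}\right) = 49 \left(31 + 4^{3}\right) = 49 \left(31 + 64\right) = 49 \cdot 95 = 4655$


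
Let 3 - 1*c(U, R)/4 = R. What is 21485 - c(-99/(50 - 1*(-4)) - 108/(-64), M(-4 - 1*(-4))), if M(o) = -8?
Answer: 21441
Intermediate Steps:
c(U, R) = 12 - 4*R
21485 - c(-99/(50 - 1*(-4)) - 108/(-64), M(-4 - 1*(-4))) = 21485 - (12 - 4*(-8)) = 21485 - (12 + 32) = 21485 - 1*44 = 21485 - 44 = 21441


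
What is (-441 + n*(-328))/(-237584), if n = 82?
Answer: 27337/237584 ≈ 0.11506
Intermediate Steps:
(-441 + n*(-328))/(-237584) = (-441 + 82*(-328))/(-237584) = (-441 - 26896)*(-1/237584) = -27337*(-1/237584) = 27337/237584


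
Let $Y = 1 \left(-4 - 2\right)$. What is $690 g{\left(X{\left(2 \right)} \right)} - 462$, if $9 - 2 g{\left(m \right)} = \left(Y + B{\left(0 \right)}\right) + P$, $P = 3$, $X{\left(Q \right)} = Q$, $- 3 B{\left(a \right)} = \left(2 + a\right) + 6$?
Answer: $4598$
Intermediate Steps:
$B{\left(a \right)} = - \frac{8}{3} - \frac{a}{3}$ ($B{\left(a \right)} = - \frac{\left(2 + a\right) + 6}{3} = - \frac{8 + a}{3} = - \frac{8}{3} - \frac{a}{3}$)
$Y = -6$ ($Y = 1 \left(-6\right) = -6$)
$g{\left(m \right)} = \frac{22}{3}$ ($g{\left(m \right)} = \frac{9}{2} - \frac{\left(-6 - \frac{8}{3}\right) + 3}{2} = \frac{9}{2} - \frac{- \frac{26}{3} + 3}{2} = \frac{9}{2} - - \frac{17}{6} = \frac{9}{2} + \frac{17}{6} = \frac{22}{3}$)
$690 g{\left(X{\left(2 \right)} \right)} - 462 = 690 \cdot \frac{22}{3} - 462 = 5060 - 462 = 4598$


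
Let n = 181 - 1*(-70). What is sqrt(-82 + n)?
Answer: 13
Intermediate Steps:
n = 251 (n = 181 + 70 = 251)
sqrt(-82 + n) = sqrt(-82 + 251) = sqrt(169) = 13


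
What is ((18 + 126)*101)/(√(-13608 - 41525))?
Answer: -14544*I*√55133/55133 ≈ -61.941*I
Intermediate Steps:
((18 + 126)*101)/(√(-13608 - 41525)) = (144*101)/(√(-55133)) = 14544/((I*√55133)) = 14544*(-I*√55133/55133) = -14544*I*√55133/55133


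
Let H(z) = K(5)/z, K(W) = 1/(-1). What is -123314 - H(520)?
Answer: -64123279/520 ≈ -1.2331e+5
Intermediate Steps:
K(W) = -1 (K(W) = 1*(-1) = -1)
H(z) = -1/z
-123314 - H(520) = -123314 - (-1)/520 = -123314 - 1*(-1/520) = -123314 + 1/520 = -64123279/520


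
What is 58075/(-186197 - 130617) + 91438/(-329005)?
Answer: -48075803907/104233390070 ≈ -0.46123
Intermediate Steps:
58075/(-186197 - 130617) + 91438/(-329005) = 58075/(-316814) + 91438*(-1/329005) = 58075*(-1/316814) - 91438/329005 = -58075/316814 - 91438/329005 = -48075803907/104233390070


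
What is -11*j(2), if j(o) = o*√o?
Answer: -22*√2 ≈ -31.113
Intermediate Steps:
j(o) = o^(3/2)
-11*j(2) = -22*√2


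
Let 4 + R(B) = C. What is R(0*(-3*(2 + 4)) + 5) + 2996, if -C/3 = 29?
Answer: 2905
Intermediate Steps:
C = -87 (C = -3*29 = -87)
R(B) = -91 (R(B) = -4 - 87 = -91)
R(0*(-3*(2 + 4)) + 5) + 2996 = -91 + 2996 = 2905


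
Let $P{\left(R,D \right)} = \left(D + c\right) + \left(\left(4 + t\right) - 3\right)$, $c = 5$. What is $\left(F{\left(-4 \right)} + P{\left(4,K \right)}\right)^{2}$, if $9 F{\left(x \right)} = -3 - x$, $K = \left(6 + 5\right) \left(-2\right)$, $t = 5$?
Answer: $\frac{9604}{81} \approx 118.57$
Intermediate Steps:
$K = -22$ ($K = 11 \left(-2\right) = -22$)
$P{\left(R,D \right)} = 11 + D$ ($P{\left(R,D \right)} = \left(D + 5\right) + \left(\left(4 + 5\right) - 3\right) = \left(5 + D\right) + \left(9 - 3\right) = \left(5 + D\right) + 6 = 11 + D$)
$F{\left(x \right)} = - \frac{1}{3} - \frac{x}{9}$ ($F{\left(x \right)} = \frac{-3 - x}{9} = - \frac{1}{3} - \frac{x}{9}$)
$\left(F{\left(-4 \right)} + P{\left(4,K \right)}\right)^{2} = \left(\left(- \frac{1}{3} - - \frac{4}{9}\right) + \left(11 - 22\right)\right)^{2} = \left(\left(- \frac{1}{3} + \frac{4}{9}\right) - 11\right)^{2} = \left(\frac{1}{9} - 11\right)^{2} = \left(- \frac{98}{9}\right)^{2} = \frac{9604}{81}$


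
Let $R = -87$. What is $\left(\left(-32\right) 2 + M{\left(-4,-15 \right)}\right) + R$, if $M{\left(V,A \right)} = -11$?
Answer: $-162$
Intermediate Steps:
$\left(\left(-32\right) 2 + M{\left(-4,-15 \right)}\right) + R = \left(\left(-32\right) 2 - 11\right) - 87 = \left(-64 - 11\right) - 87 = -75 - 87 = -162$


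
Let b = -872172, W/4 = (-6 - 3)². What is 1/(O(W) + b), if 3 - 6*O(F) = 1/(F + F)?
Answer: -3888/3391002793 ≈ -1.1466e-6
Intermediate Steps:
W = 324 (W = 4*(-6 - 3)² = 4*(-9)² = 4*81 = 324)
O(F) = ½ - 1/(12*F) (O(F) = ½ - 1/(6*(F + F)) = ½ - 1/(2*F)/6 = ½ - 1/(12*F))
1/(O(W) + b) = 1/((1/12)*(-1 + 6*324)/324 - 872172) = 1/((1/12)*(1/324)*(-1 + 1944) - 872172) = 1/((1/12)*(1/324)*1943 - 872172) = 1/(1943/3888 - 872172) = 1/(-3391002793/3888) = -3888/3391002793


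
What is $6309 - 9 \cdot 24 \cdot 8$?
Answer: $4581$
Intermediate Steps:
$6309 - 9 \cdot 24 \cdot 8 = 6309 - 216 \cdot 8 = 6309 - 1728 = 4581$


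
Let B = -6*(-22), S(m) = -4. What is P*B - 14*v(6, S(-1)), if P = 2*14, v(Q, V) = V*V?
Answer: 3472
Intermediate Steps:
v(Q, V) = V²
P = 28
B = 132
P*B - 14*v(6, S(-1)) = 28*132 - 14*(-4)² = 3696 - 14*16 = 3696 - 224 = 3472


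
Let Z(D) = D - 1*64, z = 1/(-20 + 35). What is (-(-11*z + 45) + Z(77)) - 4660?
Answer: -70369/15 ≈ -4691.3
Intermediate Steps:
z = 1/15 ≈ 0.066667
Z(D) = -64 + D (Z(D) = D - 64 = -64 + D)
(-(-11*z + 45) + Z(77)) - 4660 = (-(-11*1/15 + 45) + (-64 + 77)) - 4660 = (-(-11/15 + 45) + 13) - 4660 = (-1*664/15 + 13) - 4660 = (-664/15 + 13) - 4660 = -469/15 - 4660 = -70369/15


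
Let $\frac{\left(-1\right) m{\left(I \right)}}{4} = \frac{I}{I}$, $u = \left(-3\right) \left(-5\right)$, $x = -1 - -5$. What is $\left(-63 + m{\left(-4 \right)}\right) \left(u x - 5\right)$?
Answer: $-3685$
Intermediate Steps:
$x = 4$ ($x = -1 + 5 = 4$)
$u = 15$
$m{\left(I \right)} = -4$ ($m{\left(I \right)} = - 4 \frac{I}{I} = \left(-4\right) 1 = -4$)
$\left(-63 + m{\left(-4 \right)}\right) \left(u x - 5\right) = \left(-63 - 4\right) \left(15 \cdot 4 - 5\right) = - 67 \left(60 - 5\right) = \left(-67\right) 55 = -3685$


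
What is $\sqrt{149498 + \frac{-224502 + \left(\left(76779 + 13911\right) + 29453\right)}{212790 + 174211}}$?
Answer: $\frac{\sqrt{22390241286564139}}{387001} \approx 386.65$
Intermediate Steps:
$\sqrt{149498 + \frac{-224502 + \left(\left(76779 + 13911\right) + 29453\right)}{212790 + 174211}} = \sqrt{149498 + \frac{-224502 + \left(90690 + 29453\right)}{387001}} = \sqrt{149498 + \left(-224502 + 120143\right) \frac{1}{387001}} = \sqrt{149498 - \frac{104359}{387001}} = \sqrt{\frac{57855771139}{387001}} = \frac{\sqrt{22390241286564139}}{387001}$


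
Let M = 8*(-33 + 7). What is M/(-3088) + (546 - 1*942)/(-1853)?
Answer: 100517/357629 ≈ 0.28106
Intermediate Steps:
M = -208 (M = 8*(-26) = -208)
M/(-3088) + (546 - 1*942)/(-1853) = -208/(-3088) + (546 - 1*942)/(-1853) = -208*(-1/3088) + (546 - 942)*(-1/1853) = 13/193 - 396*(-1/1853) = 13/193 + 396/1853 = 100517/357629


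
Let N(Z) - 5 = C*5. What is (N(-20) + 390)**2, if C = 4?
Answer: 172225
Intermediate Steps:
N(Z) = 25 (N(Z) = 5 + 4*5 = 5 + 20 = 25)
(N(-20) + 390)**2 = (25 + 390)**2 = 415**2 = 172225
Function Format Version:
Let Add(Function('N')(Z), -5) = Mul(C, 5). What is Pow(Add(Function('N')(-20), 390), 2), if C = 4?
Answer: 172225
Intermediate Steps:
Function('N')(Z) = 25 (Function('N')(Z) = Add(5, Mul(4, 5)) = Add(5, 20) = 25)
Pow(Add(Function('N')(-20), 390), 2) = Pow(Add(25, 390), 2) = Pow(415, 2) = 172225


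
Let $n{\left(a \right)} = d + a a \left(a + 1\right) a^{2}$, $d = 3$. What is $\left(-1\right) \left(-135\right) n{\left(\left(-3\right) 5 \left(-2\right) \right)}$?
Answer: $3389850405$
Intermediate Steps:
$n{\left(a \right)} = 3 + a^{4} \left(1 + a\right)$ ($n{\left(a \right)} = 3 + a a \left(a + 1\right) a^{2} = 3 + a a \left(1 + a\right) a^{2} = 3 + a a^{3} \left(1 + a\right) = 3 + a^{4} \left(1 + a\right)$)
$\left(-1\right) \left(-135\right) n{\left(\left(-3\right) 5 \left(-2\right) \right)} = \left(-1\right) \left(-135\right) \left(3 + \left(\left(-3\right) 5 \left(-2\right)\right)^{4} + \left(\left(-3\right) 5 \left(-2\right)\right)^{5}\right) = 135 \left(3 + \left(\left(-15\right) \left(-2\right)\right)^{4} + \left(\left(-15\right) \left(-2\right)\right)^{5}\right) = 135 \left(3 + 30^{4} + 30^{5}\right) = 135 \left(3 + 810000 + 24300000\right) = 135 \cdot 25110003 = 3389850405$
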